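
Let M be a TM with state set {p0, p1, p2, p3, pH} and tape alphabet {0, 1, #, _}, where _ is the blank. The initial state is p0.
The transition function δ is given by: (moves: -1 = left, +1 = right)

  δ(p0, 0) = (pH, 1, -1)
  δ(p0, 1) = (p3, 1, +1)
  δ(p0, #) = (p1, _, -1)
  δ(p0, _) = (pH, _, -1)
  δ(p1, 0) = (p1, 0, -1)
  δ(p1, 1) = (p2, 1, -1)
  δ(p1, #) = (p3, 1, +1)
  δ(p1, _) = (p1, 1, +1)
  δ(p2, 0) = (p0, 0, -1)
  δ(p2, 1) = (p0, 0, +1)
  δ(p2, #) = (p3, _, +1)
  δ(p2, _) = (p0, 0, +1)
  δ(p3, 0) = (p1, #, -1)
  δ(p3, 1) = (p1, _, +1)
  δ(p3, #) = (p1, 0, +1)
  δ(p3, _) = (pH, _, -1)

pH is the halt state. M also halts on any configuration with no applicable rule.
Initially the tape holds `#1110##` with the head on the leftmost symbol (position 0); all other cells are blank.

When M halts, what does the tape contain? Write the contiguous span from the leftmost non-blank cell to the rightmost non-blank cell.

01#1#1###

p0 | ____[#]1110##   read # → write _, move -1, go to p1
p1 | ___[_]_1110##   read _ → write 1, move +1, go to p1
p1 | ___1[_]1110##   read _ → write 1, move +1, go to p1
p1 | ___11[1]110##   read 1 → write 1, move -1, go to p2
p2 | ___1[1]1110##   read 1 → write 0, move +1, go to p0
p0 | ___10[1]110##   read 1 → write 1, move +1, go to p3
p3 | ___101[1]10##   read 1 → write _, move +1, go to p1
p1 | ___101_[1]0##   read 1 → write 1, move -1, go to p2
p2 | ___101[_]10##   read _ → write 0, move +1, go to p0
p0 | ___1010[1]0##   read 1 → write 1, move +1, go to p3
p3 | ___10101[0]##   read 0 → write #, move -1, go to p1
p1 | ___1010[1]###   read 1 → write 1, move -1, go to p2
p2 | ___101[0]1###   read 0 → write 0, move -1, go to p0
p0 | ___10[1]01###   read 1 → write 1, move +1, go to p3
p3 | ___101[0]1###   read 0 → write #, move -1, go to p1
p1 | ___10[1]#1###   read 1 → write 1, move -1, go to p2
p2 | ___1[0]1#1###   read 0 → write 0, move -1, go to p0
p0 | ___[1]01#1###   read 1 → write 1, move +1, go to p3
p3 | ___1[0]1#1###   read 0 → write #, move -1, go to p1
p1 | ___[1]#1#1###   read 1 → write 1, move -1, go to p2
p2 | __[_]1#1#1###   read _ → write 0, move +1, go to p0
p0 | __0[1]#1#1###   read 1 → write 1, move +1, go to p3
p3 | __01[#]1#1###   read # → write 0, move +1, go to p1
p1 | __010[1]#1###   read 1 → write 1, move -1, go to p2
p2 | __01[0]1#1###   read 0 → write 0, move -1, go to p0
p0 | __0[1]01#1###   read 1 → write 1, move +1, go to p3
p3 | __01[0]1#1###   read 0 → write #, move -1, go to p1
p1 | __0[1]#1#1###   read 1 → write 1, move -1, go to p2
p2 | __[0]1#1#1###   read 0 → write 0, move -1, go to p0
p0 | _[_]01#1#1###   read _ → write _, move -1, go to pH
pH | [_]_01#1#1###
The non-blank tape span at halt is 01#1#1###.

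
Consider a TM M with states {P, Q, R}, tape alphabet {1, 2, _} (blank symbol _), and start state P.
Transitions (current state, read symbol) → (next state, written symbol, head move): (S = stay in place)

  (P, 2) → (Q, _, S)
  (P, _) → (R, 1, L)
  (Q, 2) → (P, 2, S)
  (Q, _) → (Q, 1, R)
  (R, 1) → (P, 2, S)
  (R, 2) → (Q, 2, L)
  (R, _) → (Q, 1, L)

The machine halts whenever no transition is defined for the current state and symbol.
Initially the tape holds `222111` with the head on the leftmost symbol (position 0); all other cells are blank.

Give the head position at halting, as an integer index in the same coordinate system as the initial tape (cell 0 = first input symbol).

3

P | [2]22111   read 2 → write _, move S, go to Q
Q | [_]22111   read _ → write 1, move R, go to Q
Q | 1[2]2111   read 2 → write 2, move S, go to P
P | 1[2]2111   read 2 → write _, move S, go to Q
Q | 1[_]2111   read _ → write 1, move R, go to Q
Q | 11[2]111   read 2 → write 2, move S, go to P
P | 11[2]111   read 2 → write _, move S, go to Q
Q | 11[_]111   read _ → write 1, move R, go to Q
Q | 111[1]11
At halt the head is at cell 3.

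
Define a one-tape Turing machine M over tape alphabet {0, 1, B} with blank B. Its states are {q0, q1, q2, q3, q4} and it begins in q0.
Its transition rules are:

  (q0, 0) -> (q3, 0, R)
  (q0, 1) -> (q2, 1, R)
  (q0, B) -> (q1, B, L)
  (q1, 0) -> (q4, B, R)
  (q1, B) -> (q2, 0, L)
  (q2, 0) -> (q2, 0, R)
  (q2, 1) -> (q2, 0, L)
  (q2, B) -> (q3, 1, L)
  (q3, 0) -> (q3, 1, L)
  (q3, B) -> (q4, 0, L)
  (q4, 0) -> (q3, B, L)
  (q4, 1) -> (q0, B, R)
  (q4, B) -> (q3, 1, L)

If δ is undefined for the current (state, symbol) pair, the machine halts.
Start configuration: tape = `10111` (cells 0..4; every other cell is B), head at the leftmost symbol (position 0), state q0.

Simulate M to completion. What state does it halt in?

state=q0 head=0 tape=[1]0111B   (q0,1)→(q2,1,R)
state=q2 head=1 tape=1[0]111B   (q2,0)→(q2,0,R)
state=q2 head=2 tape=10[1]11B   (q2,1)→(q2,0,L)
state=q2 head=1 tape=1[0]011B   (q2,0)→(q2,0,R)
state=q2 head=2 tape=10[0]11B   (q2,0)→(q2,0,R)
state=q2 head=3 tape=100[1]1B   (q2,1)→(q2,0,L)
state=q2 head=2 tape=10[0]01B   (q2,0)→(q2,0,R)
state=q2 head=3 tape=100[0]1B   (q2,0)→(q2,0,R)
state=q2 head=4 tape=1000[1]B   (q2,1)→(q2,0,L)
state=q2 head=3 tape=100[0]0B   (q2,0)→(q2,0,R)
state=q2 head=4 tape=1000[0]B   (q2,0)→(q2,0,R)
state=q2 head=5 tape=10000[B]   (q2,B)→(q3,1,L)
state=q3 head=4 tape=1000[0]1   (q3,0)→(q3,1,L)
state=q3 head=3 tape=100[0]11   (q3,0)→(q3,1,L)
state=q3 head=2 tape=10[0]111   (q3,0)→(q3,1,L)
state=q3 head=1 tape=1[0]1111   (q3,0)→(q3,1,L)
state=q3 head=0 tape=[1]11111
No transition is defined for (q3, 1); M halts in state q3.

q3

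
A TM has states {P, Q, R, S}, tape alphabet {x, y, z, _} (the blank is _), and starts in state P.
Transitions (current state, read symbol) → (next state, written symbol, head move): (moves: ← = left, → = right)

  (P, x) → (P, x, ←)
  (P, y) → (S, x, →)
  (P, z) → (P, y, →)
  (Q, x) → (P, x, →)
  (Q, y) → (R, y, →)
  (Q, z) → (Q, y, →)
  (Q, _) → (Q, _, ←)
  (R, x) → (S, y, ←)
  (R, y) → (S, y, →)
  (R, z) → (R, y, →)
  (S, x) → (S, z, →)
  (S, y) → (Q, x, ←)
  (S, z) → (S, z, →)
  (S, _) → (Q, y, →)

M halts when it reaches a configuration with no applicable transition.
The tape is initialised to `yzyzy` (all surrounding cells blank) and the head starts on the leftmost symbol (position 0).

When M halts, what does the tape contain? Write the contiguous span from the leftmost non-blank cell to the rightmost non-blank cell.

xyxyxy

P | [y]zyzy__   read y → write x, move →, go to S
S | x[z]yzy__   read z → write z, move →, go to S
S | xz[y]zy__   read y → write x, move ←, go to Q
Q | x[z]xzy__   read z → write y, move →, go to Q
Q | xy[x]zy__   read x → write x, move →, go to P
P | xyx[z]y__   read z → write y, move →, go to P
P | xyxy[y]__   read y → write x, move →, go to S
S | xyxyx[_]_   read _ → write y, move →, go to Q
Q | xyxyxy[_]   read _ → write _, move ←, go to Q
Q | xyxyx[y]_   read y → write y, move →, go to R
R | xyxyxy[_]
The non-blank tape span at halt is xyxyxy.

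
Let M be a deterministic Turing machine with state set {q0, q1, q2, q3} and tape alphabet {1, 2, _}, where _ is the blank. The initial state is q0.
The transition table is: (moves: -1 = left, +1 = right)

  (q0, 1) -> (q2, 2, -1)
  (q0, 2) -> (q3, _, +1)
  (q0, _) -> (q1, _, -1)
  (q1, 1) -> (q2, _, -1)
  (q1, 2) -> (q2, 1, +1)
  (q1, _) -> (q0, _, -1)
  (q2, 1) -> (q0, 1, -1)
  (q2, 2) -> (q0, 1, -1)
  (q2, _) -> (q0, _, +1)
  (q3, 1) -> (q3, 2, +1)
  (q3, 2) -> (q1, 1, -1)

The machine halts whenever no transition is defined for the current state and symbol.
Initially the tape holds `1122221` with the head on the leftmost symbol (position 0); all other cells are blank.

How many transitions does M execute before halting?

state=q0 head=0 tape=_[1]122221_   (q0,1)→(q2,2,-1)
state=q2 head=-1 tape=[_]2122221_   (q2,_)→(q0,_,+1)
state=q0 head=0 tape=_[2]122221_   (q0,2)→(q3,_,+1)
state=q3 head=1 tape=__[1]22221_   (q3,1)→(q3,2,+1)
state=q3 head=2 tape=__2[2]2221_   (q3,2)→(q1,1,-1)
state=q1 head=1 tape=__[2]12221_   (q1,2)→(q2,1,+1)
state=q2 head=2 tape=__1[1]2221_   (q2,1)→(q0,1,-1)
state=q0 head=1 tape=__[1]12221_   (q0,1)→(q2,2,-1)
state=q2 head=0 tape=_[_]212221_   (q2,_)→(q0,_,+1)
state=q0 head=1 tape=__[2]12221_   (q0,2)→(q3,_,+1)
state=q3 head=2 tape=___[1]2221_   (q3,1)→(q3,2,+1)
state=q3 head=3 tape=___2[2]221_   (q3,2)→(q1,1,-1)
state=q1 head=2 tape=___[2]1221_   (q1,2)→(q2,1,+1)
state=q2 head=3 tape=___1[1]221_   (q2,1)→(q0,1,-1)
state=q0 head=2 tape=___[1]1221_   (q0,1)→(q2,2,-1)
state=q2 head=1 tape=__[_]21221_   (q2,_)→(q0,_,+1)
state=q0 head=2 tape=___[2]1221_   (q0,2)→(q3,_,+1)
state=q3 head=3 tape=____[1]221_   (q3,1)→(q3,2,+1)
state=q3 head=4 tape=____2[2]21_   (q3,2)→(q1,1,-1)
state=q1 head=3 tape=____[2]121_   (q1,2)→(q2,1,+1)
state=q2 head=4 tape=____1[1]21_   (q2,1)→(q0,1,-1)
state=q0 head=3 tape=____[1]121_   (q0,1)→(q2,2,-1)
state=q2 head=2 tape=___[_]2121_   (q2,_)→(q0,_,+1)
state=q0 head=3 tape=____[2]121_   (q0,2)→(q3,_,+1)
state=q3 head=4 tape=_____[1]21_   (q3,1)→(q3,2,+1)
state=q3 head=5 tape=_____2[2]1_   (q3,2)→(q1,1,-1)
state=q1 head=4 tape=_____[2]11_   (q1,2)→(q2,1,+1)
state=q2 head=5 tape=_____1[1]1_   (q2,1)→(q0,1,-1)
state=q0 head=4 tape=_____[1]11_   (q0,1)→(q2,2,-1)
state=q2 head=3 tape=____[_]211_   (q2,_)→(q0,_,+1)
state=q0 head=4 tape=_____[2]11_   (q0,2)→(q3,_,+1)
state=q3 head=5 tape=______[1]1_   (q3,1)→(q3,2,+1)
state=q3 head=6 tape=______2[1]_   (q3,1)→(q3,2,+1)
state=q3 head=7 tape=______22[_]
M halts after 33 transitions.

33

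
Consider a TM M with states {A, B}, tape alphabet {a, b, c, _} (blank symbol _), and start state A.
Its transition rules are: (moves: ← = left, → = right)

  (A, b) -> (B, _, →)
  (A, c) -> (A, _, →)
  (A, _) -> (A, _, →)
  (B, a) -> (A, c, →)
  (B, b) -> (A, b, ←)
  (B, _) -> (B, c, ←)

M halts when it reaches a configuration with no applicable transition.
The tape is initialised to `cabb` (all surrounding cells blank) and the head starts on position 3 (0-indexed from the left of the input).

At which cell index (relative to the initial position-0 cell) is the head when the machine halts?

A | cab[b]_   read b → write _, move →, go to B
B | cab_[_]   read _ → write c, move ←, go to B
B | cab[_]c   read _ → write c, move ←, go to B
B | ca[b]cc   read b → write b, move ←, go to A
A | c[a]bcc
At halt the head is at cell 1.

1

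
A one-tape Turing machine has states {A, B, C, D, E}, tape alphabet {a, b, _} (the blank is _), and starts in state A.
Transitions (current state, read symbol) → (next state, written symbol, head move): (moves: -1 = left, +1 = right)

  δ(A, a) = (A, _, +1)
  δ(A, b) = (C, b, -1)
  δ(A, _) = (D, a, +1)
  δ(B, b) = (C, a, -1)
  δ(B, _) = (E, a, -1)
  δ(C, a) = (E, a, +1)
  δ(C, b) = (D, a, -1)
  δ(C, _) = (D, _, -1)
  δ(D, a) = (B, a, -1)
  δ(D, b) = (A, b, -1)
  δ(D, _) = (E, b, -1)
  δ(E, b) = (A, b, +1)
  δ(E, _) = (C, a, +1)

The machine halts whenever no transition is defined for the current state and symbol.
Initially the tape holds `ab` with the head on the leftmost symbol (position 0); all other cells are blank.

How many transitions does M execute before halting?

10

A | ____[a]b   read a → write _, move +1, go to A
A | _____[b]   read b → write b, move -1, go to C
C | ____[_]b   read _ → write _, move -1, go to D
D | ___[_]_b   read _ → write b, move -1, go to E
E | __[_]b_b   read _ → write a, move +1, go to C
C | __a[b]_b   read b → write a, move -1, go to D
D | __[a]a_b   read a → write a, move -1, go to B
B | _[_]aa_b   read _ → write a, move -1, go to E
E | [_]aaa_b   read _ → write a, move +1, go to C
C | a[a]aa_b   read a → write a, move +1, go to E
E | aa[a]a_b
M halts after 10 transitions.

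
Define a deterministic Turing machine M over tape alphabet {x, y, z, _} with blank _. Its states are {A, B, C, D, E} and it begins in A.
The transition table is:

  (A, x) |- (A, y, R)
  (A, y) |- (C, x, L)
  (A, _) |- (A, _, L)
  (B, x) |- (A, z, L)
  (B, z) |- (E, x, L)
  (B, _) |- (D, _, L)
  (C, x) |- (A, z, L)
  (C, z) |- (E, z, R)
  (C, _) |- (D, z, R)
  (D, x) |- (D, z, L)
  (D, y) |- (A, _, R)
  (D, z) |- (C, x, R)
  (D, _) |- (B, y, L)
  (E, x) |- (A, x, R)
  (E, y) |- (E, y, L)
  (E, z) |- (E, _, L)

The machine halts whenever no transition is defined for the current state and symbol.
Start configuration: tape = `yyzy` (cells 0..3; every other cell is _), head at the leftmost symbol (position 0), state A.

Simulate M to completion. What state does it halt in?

E

A | __[y]yzy   read y → write x, move L, go to C
C | _[_]xyzy   read _ → write z, move R, go to D
D | _z[x]yzy   read x → write z, move L, go to D
D | _[z]zyzy   read z → write x, move R, go to C
C | _x[z]yzy   read z → write z, move R, go to E
E | _xz[y]zy   read y → write y, move L, go to E
E | _x[z]yzy   read z → write _, move L, go to E
E | _[x]_yzy   read x → write x, move R, go to A
A | _x[_]yzy   read _ → write _, move L, go to A
A | _[x]_yzy   read x → write y, move R, go to A
A | _y[_]yzy   read _ → write _, move L, go to A
A | _[y]_yzy   read y → write x, move L, go to C
C | [_]x_yzy   read _ → write z, move R, go to D
D | z[x]_yzy   read x → write z, move L, go to D
D | [z]z_yzy   read z → write x, move R, go to C
C | x[z]_yzy   read z → write z, move R, go to E
E | xz[_]yzy
No transition is defined for (E, _); M halts in state E.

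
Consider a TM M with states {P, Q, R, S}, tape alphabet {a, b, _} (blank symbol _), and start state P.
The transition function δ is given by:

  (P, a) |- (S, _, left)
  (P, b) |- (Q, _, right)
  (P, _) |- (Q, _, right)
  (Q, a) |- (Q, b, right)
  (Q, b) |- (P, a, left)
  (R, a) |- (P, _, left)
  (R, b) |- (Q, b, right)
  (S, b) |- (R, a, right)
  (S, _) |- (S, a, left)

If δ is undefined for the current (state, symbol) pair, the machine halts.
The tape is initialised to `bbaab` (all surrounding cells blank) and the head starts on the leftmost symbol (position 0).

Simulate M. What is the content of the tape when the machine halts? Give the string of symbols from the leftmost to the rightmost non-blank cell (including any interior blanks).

state=P head=0 tape=[b]baab_   (P,b)→(Q,_,right)
state=Q head=1 tape=_[b]aab_   (Q,b)→(P,a,left)
state=P head=0 tape=[_]aaab_   (P,_)→(Q,_,right)
state=Q head=1 tape=_[a]aab_   (Q,a)→(Q,b,right)
state=Q head=2 tape=_b[a]ab_   (Q,a)→(Q,b,right)
state=Q head=3 tape=_bb[a]b_   (Q,a)→(Q,b,right)
state=Q head=4 tape=_bbb[b]_   (Q,b)→(P,a,left)
state=P head=3 tape=_bb[b]a_   (P,b)→(Q,_,right)
state=Q head=4 tape=_bb_[a]_   (Q,a)→(Q,b,right)
state=Q head=5 tape=_bb_b[_]
The non-blank tape span at halt is bb_b.

bb_b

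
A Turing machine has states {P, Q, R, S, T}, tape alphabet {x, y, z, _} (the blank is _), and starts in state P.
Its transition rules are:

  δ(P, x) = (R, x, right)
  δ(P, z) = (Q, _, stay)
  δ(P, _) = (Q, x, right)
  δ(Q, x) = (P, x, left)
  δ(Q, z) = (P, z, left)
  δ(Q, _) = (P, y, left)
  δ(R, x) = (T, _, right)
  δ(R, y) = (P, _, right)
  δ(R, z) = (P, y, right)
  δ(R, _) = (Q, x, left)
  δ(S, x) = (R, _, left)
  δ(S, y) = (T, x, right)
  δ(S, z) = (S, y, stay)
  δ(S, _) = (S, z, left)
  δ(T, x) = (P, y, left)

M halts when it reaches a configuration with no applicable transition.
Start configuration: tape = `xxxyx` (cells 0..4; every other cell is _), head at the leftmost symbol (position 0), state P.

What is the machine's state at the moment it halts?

Q

state=P head=0 tape=[x]xxyx   (P,x)→(R,x,right)
state=R head=1 tape=x[x]xyx   (R,x)→(T,_,right)
state=T head=2 tape=x_[x]yx   (T,x)→(P,y,left)
state=P head=1 tape=x[_]yyx   (P,_)→(Q,x,right)
state=Q head=2 tape=xx[y]yx
No transition is defined for (Q, y); M halts in state Q.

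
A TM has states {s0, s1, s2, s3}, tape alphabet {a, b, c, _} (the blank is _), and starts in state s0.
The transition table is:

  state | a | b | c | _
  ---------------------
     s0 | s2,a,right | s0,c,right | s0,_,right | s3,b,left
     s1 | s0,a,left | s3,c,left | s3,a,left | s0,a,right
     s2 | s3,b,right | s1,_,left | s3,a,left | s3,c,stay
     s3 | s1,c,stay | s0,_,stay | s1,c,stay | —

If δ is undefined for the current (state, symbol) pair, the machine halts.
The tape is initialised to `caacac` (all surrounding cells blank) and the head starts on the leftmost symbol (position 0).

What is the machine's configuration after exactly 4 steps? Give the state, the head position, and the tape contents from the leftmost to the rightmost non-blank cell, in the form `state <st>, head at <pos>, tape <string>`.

state=s0 head=0 tape=[c]aacac   (s0,c)→(s0,_,right)
state=s0 head=1 tape=_[a]acac   (s0,a)→(s2,a,right)
state=s2 head=2 tape=_a[a]cac   (s2,a)→(s3,b,right)
state=s3 head=3 tape=_ab[c]ac   (s3,c)→(s1,c,stay)
state=s1 head=3 tape=_ab[c]ac
After 4 steps: state s1, head at 3, tape abcac.

state s1, head at 3, tape abcac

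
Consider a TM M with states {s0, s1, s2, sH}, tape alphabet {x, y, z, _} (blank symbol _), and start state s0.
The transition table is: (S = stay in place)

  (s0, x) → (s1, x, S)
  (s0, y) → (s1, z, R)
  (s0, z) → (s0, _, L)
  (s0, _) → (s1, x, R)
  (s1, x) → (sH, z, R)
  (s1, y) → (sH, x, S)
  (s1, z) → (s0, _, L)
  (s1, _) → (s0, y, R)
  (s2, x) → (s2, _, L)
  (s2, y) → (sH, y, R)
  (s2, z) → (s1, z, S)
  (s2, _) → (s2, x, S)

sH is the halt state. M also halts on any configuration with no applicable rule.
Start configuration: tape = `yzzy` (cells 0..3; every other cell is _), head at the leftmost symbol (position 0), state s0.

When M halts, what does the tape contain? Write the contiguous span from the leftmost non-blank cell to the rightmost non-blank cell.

xyz_y

s0 | _[y]zzy   read y → write z, move R, go to s1
s1 | _z[z]zy   read z → write _, move L, go to s0
s0 | _[z]_zy   read z → write _, move L, go to s0
s0 | [_]__zy   read _ → write x, move R, go to s1
s1 | x[_]_zy   read _ → write y, move R, go to s0
s0 | xy[_]zy   read _ → write x, move R, go to s1
s1 | xyx[z]y   read z → write _, move L, go to s0
s0 | xy[x]_y   read x → write x, move S, go to s1
s1 | xy[x]_y   read x → write z, move R, go to sH
sH | xyz[_]y
The non-blank tape span at halt is xyz_y.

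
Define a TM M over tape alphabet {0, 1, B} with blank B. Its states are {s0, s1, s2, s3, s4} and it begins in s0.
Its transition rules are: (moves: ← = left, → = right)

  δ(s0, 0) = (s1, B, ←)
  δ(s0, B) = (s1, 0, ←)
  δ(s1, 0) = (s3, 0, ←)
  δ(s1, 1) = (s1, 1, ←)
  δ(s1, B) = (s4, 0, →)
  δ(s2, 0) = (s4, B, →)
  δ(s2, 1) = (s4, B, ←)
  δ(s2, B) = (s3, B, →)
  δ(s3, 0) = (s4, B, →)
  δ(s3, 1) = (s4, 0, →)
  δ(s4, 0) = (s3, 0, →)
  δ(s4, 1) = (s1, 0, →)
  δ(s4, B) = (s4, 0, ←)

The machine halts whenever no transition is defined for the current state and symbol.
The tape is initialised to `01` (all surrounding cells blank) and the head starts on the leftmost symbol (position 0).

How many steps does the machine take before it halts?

state=s0 head=0 tape=B[0]1BBBB   (s0,0)→(s1,B,←)
state=s1 head=-1 tape=[B]B1BBBB   (s1,B)→(s4,0,→)
state=s4 head=0 tape=0[B]1BBBB   (s4,B)→(s4,0,←)
state=s4 head=-1 tape=[0]01BBBB   (s4,0)→(s3,0,→)
state=s3 head=0 tape=0[0]1BBBB   (s3,0)→(s4,B,→)
state=s4 head=1 tape=0B[1]BBBB   (s4,1)→(s1,0,→)
state=s1 head=2 tape=0B0[B]BBB   (s1,B)→(s4,0,→)
state=s4 head=3 tape=0B00[B]BB   (s4,B)→(s4,0,←)
state=s4 head=2 tape=0B0[0]0BB   (s4,0)→(s3,0,→)
state=s3 head=3 tape=0B00[0]BB   (s3,0)→(s4,B,→)
state=s4 head=4 tape=0B00B[B]B   (s4,B)→(s4,0,←)
state=s4 head=3 tape=0B00[B]0B   (s4,B)→(s4,0,←)
state=s4 head=2 tape=0B0[0]00B   (s4,0)→(s3,0,→)
state=s3 head=3 tape=0B00[0]0B   (s3,0)→(s4,B,→)
state=s4 head=4 tape=0B00B[0]B   (s4,0)→(s3,0,→)
state=s3 head=5 tape=0B00B0[B]
M halts after 15 transitions.

15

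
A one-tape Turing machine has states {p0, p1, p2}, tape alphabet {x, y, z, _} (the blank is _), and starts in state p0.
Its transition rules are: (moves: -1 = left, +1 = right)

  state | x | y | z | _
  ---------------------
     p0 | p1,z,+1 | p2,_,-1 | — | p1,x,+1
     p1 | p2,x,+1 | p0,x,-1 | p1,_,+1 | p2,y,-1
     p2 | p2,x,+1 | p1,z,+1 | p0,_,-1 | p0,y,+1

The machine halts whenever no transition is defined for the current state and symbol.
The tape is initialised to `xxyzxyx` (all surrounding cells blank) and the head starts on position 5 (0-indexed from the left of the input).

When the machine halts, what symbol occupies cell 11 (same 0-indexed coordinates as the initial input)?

p0 | xxyzx[y]x______   read y → write _, move -1, go to p2
p2 | xxyz[x]_x______   read x → write x, move +1, go to p2
p2 | xxyzx[_]x______   read _ → write y, move +1, go to p0
p0 | xxyzxy[x]______   read x → write z, move +1, go to p1
p1 | xxyzxyz[_]_____   read _ → write y, move -1, go to p2
p2 | xxyzxy[z]y_____   read z → write _, move -1, go to p0
p0 | xxyzx[y]_y_____   read y → write _, move -1, go to p2
p2 | xxyz[x]__y_____   read x → write x, move +1, go to p2
p2 | xxyzx[_]_y_____   read _ → write y, move +1, go to p0
p0 | xxyzxy[_]y_____   read _ → write x, move +1, go to p1
p1 | xxyzxyx[y]_____   read y → write x, move -1, go to p0
p0 | xxyzxy[x]x_____   read x → write z, move +1, go to p1
p1 | xxyzxyz[x]_____   read x → write x, move +1, go to p2
p2 | xxyzxyzx[_]____   read _ → write y, move +1, go to p0
p0 | xxyzxyzxy[_]___   read _ → write x, move +1, go to p1
p1 | xxyzxyzxyx[_]__   read _ → write y, move -1, go to p2
p2 | xxyzxyzxy[x]y__   read x → write x, move +1, go to p2
p2 | xxyzxyzxyx[y]__   read y → write z, move +1, go to p1
p1 | xxyzxyzxyxz[_]_   read _ → write y, move -1, go to p2
p2 | xxyzxyzxyx[z]y_   read z → write _, move -1, go to p0
p0 | xxyzxyzxy[x]_y_   read x → write z, move +1, go to p1
p1 | xxyzxyzxyz[_]y_   read _ → write y, move -1, go to p2
p2 | xxyzxyzxy[z]yy_   read z → write _, move -1, go to p0
p0 | xxyzxyzx[y]_yy_   read y → write _, move -1, go to p2
p2 | xxyzxyz[x]__yy_   read x → write x, move +1, go to p2
p2 | xxyzxyzx[_]_yy_   read _ → write y, move +1, go to p0
p0 | xxyzxyzxy[_]yy_   read _ → write x, move +1, go to p1
p1 | xxyzxyzxyx[y]y_   read y → write x, move -1, go to p0
p0 | xxyzxyzxy[x]xy_   read x → write z, move +1, go to p1
p1 | xxyzxyzxyz[x]y_   read x → write x, move +1, go to p2
p2 | xxyzxyzxyzx[y]_   read y → write z, move +1, go to p1
p1 | xxyzxyzxyzxz[_]   read _ → write y, move -1, go to p2
p2 | xxyzxyzxyzx[z]y   read z → write _, move -1, go to p0
p0 | xxyzxyzxyz[x]_y   read x → write z, move +1, go to p1
p1 | xxyzxyzxyzz[_]y   read _ → write y, move -1, go to p2
p2 | xxyzxyzxyz[z]yy   read z → write _, move -1, go to p0
p0 | xxyzxyzxy[z]_yy
Cell 11 holds y when M halts.

y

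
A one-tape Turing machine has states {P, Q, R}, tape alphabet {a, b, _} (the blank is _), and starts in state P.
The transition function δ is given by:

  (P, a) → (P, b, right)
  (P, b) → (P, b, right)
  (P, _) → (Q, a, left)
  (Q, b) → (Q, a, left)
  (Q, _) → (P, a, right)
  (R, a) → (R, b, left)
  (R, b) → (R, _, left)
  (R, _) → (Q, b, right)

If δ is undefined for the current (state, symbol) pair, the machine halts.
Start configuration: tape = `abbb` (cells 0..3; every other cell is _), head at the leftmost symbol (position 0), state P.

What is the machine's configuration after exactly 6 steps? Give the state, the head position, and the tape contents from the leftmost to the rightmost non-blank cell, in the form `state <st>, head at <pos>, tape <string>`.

state Q, head at 2, tape bbbaa

P | [a]bbb_   read a → write b, move right, go to P
P | b[b]bb_   read b → write b, move right, go to P
P | bb[b]b_   read b → write b, move right, go to P
P | bbb[b]_   read b → write b, move right, go to P
P | bbbb[_]   read _ → write a, move left, go to Q
Q | bbb[b]a   read b → write a, move left, go to Q
Q | bb[b]aa
After 6 steps: state Q, head at 2, tape bbbaa.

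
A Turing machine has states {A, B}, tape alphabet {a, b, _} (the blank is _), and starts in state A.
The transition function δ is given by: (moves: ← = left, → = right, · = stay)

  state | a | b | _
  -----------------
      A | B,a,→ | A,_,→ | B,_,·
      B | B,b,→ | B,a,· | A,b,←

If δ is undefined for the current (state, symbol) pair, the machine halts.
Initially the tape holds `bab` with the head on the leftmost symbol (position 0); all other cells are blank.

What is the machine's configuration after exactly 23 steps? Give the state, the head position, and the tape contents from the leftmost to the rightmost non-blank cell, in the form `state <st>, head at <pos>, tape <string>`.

state A, head at 6, tape abb

A | [b]ab____   read b → write _, move →, go to A
A | _[a]b____   read a → write a, move →, go to B
B | _a[b]____   read b → write a, move ·, go to B
B | _a[a]____   read a → write b, move →, go to B
B | _ab[_]___   read _ → write b, move ←, go to A
A | _a[b]b___   read b → write _, move →, go to A
A | _a_[b]___   read b → write _, move →, go to A
A | _a__[_]__   read _ → write _, move ·, go to B
B | _a__[_]__   read _ → write b, move ←, go to A
A | _a_[_]b__   read _ → write _, move ·, go to B
B | _a_[_]b__   read _ → write b, move ←, go to A
A | _a[_]bb__   read _ → write _, move ·, go to B
B | _a[_]bb__   read _ → write b, move ←, go to A
A | _[a]bbb__   read a → write a, move →, go to B
B | _a[b]bb__   read b → write a, move ·, go to B
B | _a[a]bb__   read a → write b, move →, go to B
B | _ab[b]b__   read b → write a, move ·, go to B
B | _ab[a]b__   read a → write b, move →, go to B
B | _abb[b]__   read b → write a, move ·, go to B
B | _abb[a]__   read a → write b, move →, go to B
B | _abbb[_]_   read _ → write b, move ←, go to A
A | _abb[b]b_   read b → write _, move →, go to A
A | _abb_[b]_   read b → write _, move →, go to A
A | _abb__[_]
After 23 steps: state A, head at 6, tape abb.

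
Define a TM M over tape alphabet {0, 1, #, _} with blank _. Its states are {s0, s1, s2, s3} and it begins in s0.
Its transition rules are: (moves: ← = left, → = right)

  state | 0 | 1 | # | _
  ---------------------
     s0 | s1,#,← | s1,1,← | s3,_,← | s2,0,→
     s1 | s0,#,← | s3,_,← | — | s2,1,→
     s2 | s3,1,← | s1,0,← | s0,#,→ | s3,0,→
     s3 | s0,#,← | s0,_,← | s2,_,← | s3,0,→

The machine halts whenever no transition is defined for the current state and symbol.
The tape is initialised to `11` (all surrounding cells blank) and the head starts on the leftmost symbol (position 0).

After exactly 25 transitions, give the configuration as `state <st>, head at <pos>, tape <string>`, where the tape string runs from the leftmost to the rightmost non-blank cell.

state=s0 head=0 tape=_____[1]1   (s0,1)→(s1,1,←)
state=s1 head=-1 tape=____[_]11   (s1,_)→(s2,1,→)
state=s2 head=0 tape=____1[1]1   (s2,1)→(s1,0,←)
state=s1 head=-1 tape=____[1]01   (s1,1)→(s3,_,←)
state=s3 head=-2 tape=___[_]_01   (s3,_)→(s3,0,→)
state=s3 head=-1 tape=___0[_]01   (s3,_)→(s3,0,→)
state=s3 head=0 tape=___00[0]1   (s3,0)→(s0,#,←)
state=s0 head=-1 tape=___0[0]#1   (s0,0)→(s1,#,←)
state=s1 head=-2 tape=___[0]##1   (s1,0)→(s0,#,←)
state=s0 head=-3 tape=__[_]###1   (s0,_)→(s2,0,→)
state=s2 head=-2 tape=__0[#]##1   (s2,#)→(s0,#,→)
state=s0 head=-1 tape=__0#[#]#1   (s0,#)→(s3,_,←)
state=s3 head=-2 tape=__0[#]_#1   (s3,#)→(s2,_,←)
state=s2 head=-3 tape=__[0]__#1   (s2,0)→(s3,1,←)
state=s3 head=-4 tape=_[_]1__#1   (s3,_)→(s3,0,→)
state=s3 head=-3 tape=_0[1]__#1   (s3,1)→(s0,_,←)
state=s0 head=-4 tape=_[0]___#1   (s0,0)→(s1,#,←)
state=s1 head=-5 tape=[_]#___#1   (s1,_)→(s2,1,→)
state=s2 head=-4 tape=1[#]___#1   (s2,#)→(s0,#,→)
state=s0 head=-3 tape=1#[_]__#1   (s0,_)→(s2,0,→)
state=s2 head=-2 tape=1#0[_]_#1   (s2,_)→(s3,0,→)
state=s3 head=-1 tape=1#00[_]#1   (s3,_)→(s3,0,→)
state=s3 head=0 tape=1#000[#]1   (s3,#)→(s2,_,←)
state=s2 head=-1 tape=1#00[0]_1   (s2,0)→(s3,1,←)
state=s3 head=-2 tape=1#0[0]1_1   (s3,0)→(s0,#,←)
state=s0 head=-3 tape=1#[0]#1_1
After 25 steps: state s0, head at -3, tape 1#0#1_1.

state s0, head at -3, tape 1#0#1_1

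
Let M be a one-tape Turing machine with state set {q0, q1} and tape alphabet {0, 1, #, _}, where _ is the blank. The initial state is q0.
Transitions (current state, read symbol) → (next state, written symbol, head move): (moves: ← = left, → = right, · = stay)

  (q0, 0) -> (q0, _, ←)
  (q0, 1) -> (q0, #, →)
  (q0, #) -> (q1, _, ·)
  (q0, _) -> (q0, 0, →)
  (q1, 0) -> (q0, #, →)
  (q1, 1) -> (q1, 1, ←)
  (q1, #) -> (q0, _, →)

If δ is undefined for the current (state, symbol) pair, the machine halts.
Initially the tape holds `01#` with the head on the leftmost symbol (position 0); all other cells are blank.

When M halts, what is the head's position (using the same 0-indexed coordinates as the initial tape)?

q0 | _[0]1#   read 0 → write _, move ←, go to q0
q0 | [_]_1#   read _ → write 0, move →, go to q0
q0 | 0[_]1#   read _ → write 0, move →, go to q0
q0 | 00[1]#   read 1 → write #, move →, go to q0
q0 | 00#[#]   read # → write _, move ·, go to q1
q1 | 00#[_]
At halt the head is at cell 2.

2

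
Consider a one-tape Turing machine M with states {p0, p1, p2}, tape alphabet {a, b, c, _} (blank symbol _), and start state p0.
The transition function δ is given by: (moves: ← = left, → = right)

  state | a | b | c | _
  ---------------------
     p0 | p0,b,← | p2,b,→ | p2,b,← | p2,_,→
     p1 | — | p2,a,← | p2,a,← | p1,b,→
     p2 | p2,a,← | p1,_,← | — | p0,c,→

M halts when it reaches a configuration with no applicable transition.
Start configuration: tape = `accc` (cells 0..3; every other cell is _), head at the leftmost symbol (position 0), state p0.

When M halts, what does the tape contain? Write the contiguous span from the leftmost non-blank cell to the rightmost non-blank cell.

ca__acc

state=p0 head=0 tape=___[a]ccc   (p0,a)→(p0,b,←)
state=p0 head=-1 tape=__[_]bccc   (p0,_)→(p2,_,→)
state=p2 head=0 tape=___[b]ccc   (p2,b)→(p1,_,←)
state=p1 head=-1 tape=__[_]_ccc   (p1,_)→(p1,b,→)
state=p1 head=0 tape=__b[_]ccc   (p1,_)→(p1,b,→)
state=p1 head=1 tape=__bb[c]cc   (p1,c)→(p2,a,←)
state=p2 head=0 tape=__b[b]acc   (p2,b)→(p1,_,←)
state=p1 head=-1 tape=__[b]_acc   (p1,b)→(p2,a,←)
state=p2 head=-2 tape=_[_]a_acc   (p2,_)→(p0,c,→)
state=p0 head=-1 tape=_c[a]_acc   (p0,a)→(p0,b,←)
state=p0 head=-2 tape=_[c]b_acc   (p0,c)→(p2,b,←)
state=p2 head=-3 tape=[_]bb_acc   (p2,_)→(p0,c,→)
state=p0 head=-2 tape=c[b]b_acc   (p0,b)→(p2,b,→)
state=p2 head=-1 tape=cb[b]_acc   (p2,b)→(p1,_,←)
state=p1 head=-2 tape=c[b]__acc   (p1,b)→(p2,a,←)
state=p2 head=-3 tape=[c]a__acc
The non-blank tape span at halt is ca__acc.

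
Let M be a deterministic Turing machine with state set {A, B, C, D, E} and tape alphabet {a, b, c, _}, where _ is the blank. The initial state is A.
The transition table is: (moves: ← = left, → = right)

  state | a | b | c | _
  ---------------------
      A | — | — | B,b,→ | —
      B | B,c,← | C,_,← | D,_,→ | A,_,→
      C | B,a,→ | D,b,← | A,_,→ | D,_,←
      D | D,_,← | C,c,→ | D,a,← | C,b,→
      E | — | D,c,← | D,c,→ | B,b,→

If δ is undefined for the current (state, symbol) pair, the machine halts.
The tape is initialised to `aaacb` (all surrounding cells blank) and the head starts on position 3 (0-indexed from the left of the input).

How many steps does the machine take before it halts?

A | __aaa[c]b   read c → write b, move →, go to B
B | __aaab[b]   read b → write _, move ←, go to C
C | __aaa[b]_   read b → write b, move ←, go to D
D | __aa[a]b_   read a → write _, move ←, go to D
D | __a[a]_b_   read a → write _, move ←, go to D
D | __[a]__b_   read a → write _, move ←, go to D
D | _[_]___b_   read _ → write b, move →, go to C
C | _b[_]__b_   read _ → write _, move ←, go to D
D | _[b]___b_   read b → write c, move →, go to C
C | _c[_]__b_   read _ → write _, move ←, go to D
D | _[c]___b_   read c → write a, move ←, go to D
D | [_]a___b_   read _ → write b, move →, go to C
C | b[a]___b_   read a → write a, move →, go to B
B | ba[_]__b_   read _ → write _, move →, go to A
A | ba_[_]_b_
M halts after 14 transitions.

14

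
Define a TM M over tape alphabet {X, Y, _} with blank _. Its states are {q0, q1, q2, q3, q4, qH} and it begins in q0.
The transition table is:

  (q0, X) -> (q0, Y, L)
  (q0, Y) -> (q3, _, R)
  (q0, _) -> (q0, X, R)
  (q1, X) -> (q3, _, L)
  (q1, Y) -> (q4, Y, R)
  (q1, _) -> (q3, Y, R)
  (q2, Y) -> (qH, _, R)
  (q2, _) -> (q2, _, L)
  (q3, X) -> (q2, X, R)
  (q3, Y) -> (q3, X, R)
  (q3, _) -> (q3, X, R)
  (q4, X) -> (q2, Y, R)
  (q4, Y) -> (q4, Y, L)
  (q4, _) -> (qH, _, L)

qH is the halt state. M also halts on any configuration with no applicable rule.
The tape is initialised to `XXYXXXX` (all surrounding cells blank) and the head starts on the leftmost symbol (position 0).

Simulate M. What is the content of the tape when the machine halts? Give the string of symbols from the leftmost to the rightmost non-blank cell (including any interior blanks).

state=q0 head=0 tape=_[X]XYXXXX   (q0,X)→(q0,Y,L)
state=q0 head=-1 tape=[_]YXYXXXX   (q0,_)→(q0,X,R)
state=q0 head=0 tape=X[Y]XYXXXX   (q0,Y)→(q3,_,R)
state=q3 head=1 tape=X_[X]YXXXX   (q3,X)→(q2,X,R)
state=q2 head=2 tape=X_X[Y]XXXX   (q2,Y)→(qH,_,R)
state=qH head=3 tape=X_X_[X]XXX
The non-blank tape span at halt is X_X_XXXX.

X_X_XXXX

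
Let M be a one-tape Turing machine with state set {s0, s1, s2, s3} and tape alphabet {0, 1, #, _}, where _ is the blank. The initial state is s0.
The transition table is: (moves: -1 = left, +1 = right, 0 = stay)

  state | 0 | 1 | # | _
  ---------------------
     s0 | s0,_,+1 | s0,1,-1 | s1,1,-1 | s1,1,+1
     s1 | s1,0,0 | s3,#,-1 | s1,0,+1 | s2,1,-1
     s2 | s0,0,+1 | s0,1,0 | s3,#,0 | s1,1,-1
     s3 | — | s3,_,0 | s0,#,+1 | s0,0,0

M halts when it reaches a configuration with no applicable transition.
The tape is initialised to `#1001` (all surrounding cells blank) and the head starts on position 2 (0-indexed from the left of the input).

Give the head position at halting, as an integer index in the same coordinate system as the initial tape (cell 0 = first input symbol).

0

state=s0 head=2 tape=#1[0]01   (s0,0)→(s0,_,+1)
state=s0 head=3 tape=#1_[0]1   (s0,0)→(s0,_,+1)
state=s0 head=4 tape=#1__[1]   (s0,1)→(s0,1,-1)
state=s0 head=3 tape=#1_[_]1   (s0,_)→(s1,1,+1)
state=s1 head=4 tape=#1_1[1]   (s1,1)→(s3,#,-1)
state=s3 head=3 tape=#1_[1]#   (s3,1)→(s3,_,0)
state=s3 head=3 tape=#1_[_]#   (s3,_)→(s0,0,0)
state=s0 head=3 tape=#1_[0]#   (s0,0)→(s0,_,+1)
state=s0 head=4 tape=#1__[#]   (s0,#)→(s1,1,-1)
state=s1 head=3 tape=#1_[_]1   (s1,_)→(s2,1,-1)
state=s2 head=2 tape=#1[_]11   (s2,_)→(s1,1,-1)
state=s1 head=1 tape=#[1]111   (s1,1)→(s3,#,-1)
state=s3 head=0 tape=[#]#111   (s3,#)→(s0,#,+1)
state=s0 head=1 tape=#[#]111   (s0,#)→(s1,1,-1)
state=s1 head=0 tape=[#]1111   (s1,#)→(s1,0,+1)
state=s1 head=1 tape=0[1]111   (s1,1)→(s3,#,-1)
state=s3 head=0 tape=[0]#111
At halt the head is at cell 0.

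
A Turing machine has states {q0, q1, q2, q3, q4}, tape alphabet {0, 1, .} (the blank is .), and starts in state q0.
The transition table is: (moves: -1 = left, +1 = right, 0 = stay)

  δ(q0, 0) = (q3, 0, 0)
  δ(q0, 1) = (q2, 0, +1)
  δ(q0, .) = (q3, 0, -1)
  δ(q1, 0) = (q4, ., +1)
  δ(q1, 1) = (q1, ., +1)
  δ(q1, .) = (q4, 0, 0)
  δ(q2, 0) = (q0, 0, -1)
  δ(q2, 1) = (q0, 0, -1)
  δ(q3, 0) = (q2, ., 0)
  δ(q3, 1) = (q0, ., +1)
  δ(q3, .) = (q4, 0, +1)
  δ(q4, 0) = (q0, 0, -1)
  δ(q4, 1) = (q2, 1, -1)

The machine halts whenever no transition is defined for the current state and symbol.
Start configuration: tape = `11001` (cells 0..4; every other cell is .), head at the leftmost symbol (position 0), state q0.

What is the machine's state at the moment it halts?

state=q0 head=0 tape=[1]1001   (q0,1)→(q2,0,+1)
state=q2 head=1 tape=0[1]001   (q2,1)→(q0,0,-1)
state=q0 head=0 tape=[0]0001   (q0,0)→(q3,0,0)
state=q3 head=0 tape=[0]0001   (q3,0)→(q2,.,0)
state=q2 head=0 tape=[.]0001
No transition is defined for (q2, .); M halts in state q2.

q2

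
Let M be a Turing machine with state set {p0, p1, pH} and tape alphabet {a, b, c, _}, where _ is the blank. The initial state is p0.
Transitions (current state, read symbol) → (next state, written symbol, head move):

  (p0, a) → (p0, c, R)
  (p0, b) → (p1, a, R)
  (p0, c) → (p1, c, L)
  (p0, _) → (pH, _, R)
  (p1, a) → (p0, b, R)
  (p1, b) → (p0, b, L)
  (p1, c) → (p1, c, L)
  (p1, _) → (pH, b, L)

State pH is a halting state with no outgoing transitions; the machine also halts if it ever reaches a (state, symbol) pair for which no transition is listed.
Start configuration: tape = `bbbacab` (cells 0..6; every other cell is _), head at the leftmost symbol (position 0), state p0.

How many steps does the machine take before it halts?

p0 | __[b]bbacab   read b → write a, move R, go to p1
p1 | __a[b]bacab   read b → write b, move L, go to p0
p0 | __[a]bbacab   read a → write c, move R, go to p0
p0 | __c[b]bacab   read b → write a, move R, go to p1
p1 | __ca[b]acab   read b → write b, move L, go to p0
p0 | __c[a]bacab   read a → write c, move R, go to p0
p0 | __cc[b]acab   read b → write a, move R, go to p1
p1 | __cca[a]cab   read a → write b, move R, go to p0
p0 | __ccab[c]ab   read c → write c, move L, go to p1
p1 | __cca[b]cab   read b → write b, move L, go to p0
p0 | __cc[a]bcab   read a → write c, move R, go to p0
p0 | __ccc[b]cab   read b → write a, move R, go to p1
p1 | __ccca[c]ab   read c → write c, move L, go to p1
p1 | __ccc[a]cab   read a → write b, move R, go to p0
p0 | __cccb[c]ab   read c → write c, move L, go to p1
p1 | __ccc[b]cab   read b → write b, move L, go to p0
p0 | __cc[c]bcab   read c → write c, move L, go to p1
p1 | __c[c]cbcab   read c → write c, move L, go to p1
p1 | __[c]ccbcab   read c → write c, move L, go to p1
p1 | _[_]cccbcab   read _ → write b, move L, go to pH
pH | [_]bcccbcab
M halts after 20 transitions.

20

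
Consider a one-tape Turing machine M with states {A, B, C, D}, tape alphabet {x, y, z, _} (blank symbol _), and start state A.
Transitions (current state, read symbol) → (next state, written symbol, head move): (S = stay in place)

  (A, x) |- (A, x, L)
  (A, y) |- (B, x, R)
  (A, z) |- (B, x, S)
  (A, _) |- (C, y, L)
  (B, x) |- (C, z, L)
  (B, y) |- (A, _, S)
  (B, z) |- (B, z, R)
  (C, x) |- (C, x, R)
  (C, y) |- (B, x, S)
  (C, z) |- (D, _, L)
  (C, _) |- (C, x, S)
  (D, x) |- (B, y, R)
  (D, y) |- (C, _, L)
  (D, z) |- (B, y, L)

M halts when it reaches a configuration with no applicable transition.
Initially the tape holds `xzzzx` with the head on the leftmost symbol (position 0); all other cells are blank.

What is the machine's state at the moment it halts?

A | __[x]zzzx   read x → write x, move L, go to A
A | _[_]xzzzx   read _ → write y, move L, go to C
C | [_]yxzzzx   read _ → write x, move S, go to C
C | [x]yxzzzx   read x → write x, move R, go to C
C | x[y]xzzzx   read y → write x, move S, go to B
B | x[x]xzzzx   read x → write z, move L, go to C
C | [x]zxzzzx   read x → write x, move R, go to C
C | x[z]xzzzx   read z → write _, move L, go to D
D | [x]_xzzzx   read x → write y, move R, go to B
B | y[_]xzzzx
No transition is defined for (B, _); M halts in state B.

B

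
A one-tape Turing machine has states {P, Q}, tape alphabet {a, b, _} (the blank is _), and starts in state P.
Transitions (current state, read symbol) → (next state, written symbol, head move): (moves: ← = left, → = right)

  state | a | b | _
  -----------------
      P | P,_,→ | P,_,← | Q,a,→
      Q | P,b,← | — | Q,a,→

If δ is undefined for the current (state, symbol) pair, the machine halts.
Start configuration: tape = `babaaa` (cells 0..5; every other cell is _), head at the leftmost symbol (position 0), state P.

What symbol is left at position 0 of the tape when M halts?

P | _[b]abaaa   read b → write _, move ←, go to P
P | [_]_abaaa   read _ → write a, move →, go to Q
Q | a[_]abaaa   read _ → write a, move →, go to Q
Q | aa[a]baaa   read a → write b, move ←, go to P
P | a[a]bbaaa   read a → write _, move →, go to P
P | a_[b]baaa   read b → write _, move ←, go to P
P | a[_]_baaa   read _ → write a, move →, go to Q
Q | aa[_]baaa   read _ → write a, move →, go to Q
Q | aaa[b]aaa
Cell 0 holds a when M halts.

a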